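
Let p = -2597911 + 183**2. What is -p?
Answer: 2564422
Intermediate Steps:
p = -2564422 (p = -2597911 + 33489 = -2564422)
-p = -1*(-2564422) = 2564422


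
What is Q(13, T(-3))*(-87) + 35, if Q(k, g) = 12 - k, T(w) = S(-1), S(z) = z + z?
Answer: 122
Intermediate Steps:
S(z) = 2*z
T(w) = -2 (T(w) = 2*(-1) = -2)
Q(13, T(-3))*(-87) + 35 = (12 - 1*13)*(-87) + 35 = (12 - 13)*(-87) + 35 = -1*(-87) + 35 = 87 + 35 = 122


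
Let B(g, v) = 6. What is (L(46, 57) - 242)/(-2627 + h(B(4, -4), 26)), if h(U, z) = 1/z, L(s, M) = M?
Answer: 4810/68301 ≈ 0.070424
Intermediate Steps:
(L(46, 57) - 242)/(-2627 + h(B(4, -4), 26)) = (57 - 242)/(-2627 + 1/26) = -185/(-2627 + 1/26) = -185/(-68301/26) = -185*(-26/68301) = 4810/68301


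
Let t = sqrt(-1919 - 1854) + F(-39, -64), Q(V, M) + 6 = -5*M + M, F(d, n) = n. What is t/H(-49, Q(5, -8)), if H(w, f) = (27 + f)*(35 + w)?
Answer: 32/371 - I*sqrt(77)/106 ≈ 0.086253 - 0.082783*I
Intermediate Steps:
Q(V, M) = -6 - 4*M (Q(V, M) = -6 + (-5*M + M) = -6 - 4*M)
t = -64 + 7*I*sqrt(77) (t = sqrt(-1919 - 1854) - 64 = sqrt(-3773) - 64 = 7*I*sqrt(77) - 64 = -64 + 7*I*sqrt(77) ≈ -64.0 + 61.425*I)
t/H(-49, Q(5, -8)) = (-64 + 7*I*sqrt(77))/(945 + 27*(-49) + 35*(-6 - 4*(-8)) + (-6 - 4*(-8))*(-49)) = (-64 + 7*I*sqrt(77))/(945 - 1323 + 35*(-6 + 32) + (-6 + 32)*(-49)) = (-64 + 7*I*sqrt(77))/(945 - 1323 + 35*26 + 26*(-49)) = (-64 + 7*I*sqrt(77))/(945 - 1323 + 910 - 1274) = (-64 + 7*I*sqrt(77))/(-742) = (-64 + 7*I*sqrt(77))*(-1/742) = 32/371 - I*sqrt(77)/106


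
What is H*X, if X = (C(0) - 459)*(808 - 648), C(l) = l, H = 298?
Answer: -21885120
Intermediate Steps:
X = -73440 (X = (0 - 459)*(808 - 648) = -459*160 = -73440)
H*X = 298*(-73440) = -21885120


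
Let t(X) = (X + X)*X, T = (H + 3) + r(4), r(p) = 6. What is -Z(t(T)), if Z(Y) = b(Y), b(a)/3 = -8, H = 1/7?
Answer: 24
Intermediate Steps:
H = ⅐ ≈ 0.14286
b(a) = -24 (b(a) = 3*(-8) = -24)
T = 64/7 (T = (⅐ + 3) + 6 = 22/7 + 6 = 64/7 ≈ 9.1429)
t(X) = 2*X² (t(X) = (2*X)*X = 2*X²)
Z(Y) = -24
-Z(t(T)) = -1*(-24) = 24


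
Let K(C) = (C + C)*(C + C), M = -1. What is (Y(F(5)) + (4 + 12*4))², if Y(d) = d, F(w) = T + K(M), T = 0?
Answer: 3136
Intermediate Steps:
K(C) = 4*C² (K(C) = (2*C)*(2*C) = 4*C²)
F(w) = 4 (F(w) = 0 + 4*(-1)² = 0 + 4*1 = 0 + 4 = 4)
(Y(F(5)) + (4 + 12*4))² = (4 + (4 + 12*4))² = (4 + (4 + 48))² = (4 + 52)² = 56² = 3136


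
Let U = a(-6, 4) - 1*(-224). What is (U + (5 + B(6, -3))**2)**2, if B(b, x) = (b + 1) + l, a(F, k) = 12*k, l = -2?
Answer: 138384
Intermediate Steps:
B(b, x) = -1 + b (B(b, x) = (b + 1) - 2 = (1 + b) - 2 = -1 + b)
U = 272 (U = 12*4 - 1*(-224) = 48 + 224 = 272)
(U + (5 + B(6, -3))**2)**2 = (272 + (5 + (-1 + 6))**2)**2 = (272 + (5 + 5)**2)**2 = (272 + 10**2)**2 = (272 + 100)**2 = 372**2 = 138384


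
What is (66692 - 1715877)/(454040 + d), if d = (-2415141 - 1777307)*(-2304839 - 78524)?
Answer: -1649185/9992125896664 ≈ -1.6505e-7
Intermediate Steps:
d = 9992125442624 (d = -4192448*(-2383363) = 9992125442624)
(66692 - 1715877)/(454040 + d) = (66692 - 1715877)/(454040 + 9992125442624) = -1649185/9992125896664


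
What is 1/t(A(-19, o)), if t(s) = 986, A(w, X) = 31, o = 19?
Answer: 1/986 ≈ 0.0010142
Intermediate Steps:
1/t(A(-19, o)) = 1/986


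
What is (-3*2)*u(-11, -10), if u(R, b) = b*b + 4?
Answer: -624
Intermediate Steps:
u(R, b) = 4 + b**2 (u(R, b) = b**2 + 4 = 4 + b**2)
(-3*2)*u(-11, -10) = (-3*2)*(4 + (-10)**2) = -6*(4 + 100) = -6*104 = -624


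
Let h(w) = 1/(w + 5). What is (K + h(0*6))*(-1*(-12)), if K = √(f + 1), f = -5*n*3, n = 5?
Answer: 12/5 + 12*I*√74 ≈ 2.4 + 103.23*I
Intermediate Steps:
f = -75 (f = -5*5*3 = -25*3 = -75)
h(w) = 1/(5 + w)
K = I*√74 (K = √(-75 + 1) = √(-74) = I*√74 ≈ 8.6023*I)
(K + h(0*6))*(-1*(-12)) = (I*√74 + 1/(5 + 0*6))*(-1*(-12)) = (I*√74 + 1/(5 + 0))*12 = (I*√74 + 1/5)*12 = (I*√74 + ⅕)*12 = (⅕ + I*√74)*12 = 12/5 + 12*I*√74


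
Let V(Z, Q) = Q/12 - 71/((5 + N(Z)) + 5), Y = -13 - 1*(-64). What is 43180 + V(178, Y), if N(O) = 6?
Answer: 690877/16 ≈ 43180.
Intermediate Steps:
Y = 51 (Y = -13 + 64 = 51)
V(Z, Q) = -71/16 + Q/12 (V(Z, Q) = Q/12 - 71/((5 + 6) + 5) = Q*(1/12) - 71/(11 + 5) = Q/12 - 71/16 = -71/16 + Q/12)
43180 + V(178, Y) = 43180 + (-71/16 + (1/12)*51) = 43180 + (-71/16 + 17/4) = 43180 - 3/16 = 690877/16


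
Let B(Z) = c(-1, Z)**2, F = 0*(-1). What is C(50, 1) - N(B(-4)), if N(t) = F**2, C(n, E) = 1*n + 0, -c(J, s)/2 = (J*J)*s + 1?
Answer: 50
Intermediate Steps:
c(J, s) = -2 - 2*s*J**2 (c(J, s) = -2*((J*J)*s + 1) = -2*(J**2*s + 1) = -2*(s*J**2 + 1) = -2*(1 + s*J**2) = -2 - 2*s*J**2)
C(n, E) = n (C(n, E) = n + 0 = n)
F = 0
B(Z) = (-2 - 2*Z)**2 (B(Z) = (-2 - 2*Z*(-1)**2)**2 = (-2 - 2*Z*1)**2 = (-2 - 2*Z)**2)
N(t) = 0 (N(t) = 0**2 = 0)
C(50, 1) - N(B(-4)) = 50 - 1*0 = 50 + 0 = 50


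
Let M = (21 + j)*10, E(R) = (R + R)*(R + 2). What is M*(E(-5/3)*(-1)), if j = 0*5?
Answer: 700/3 ≈ 233.33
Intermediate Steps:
E(R) = 2*R*(2 + R) (E(R) = (2*R)*(2 + R) = 2*R*(2 + R))
j = 0
M = 210 (M = (21 + 0)*10 = 21*10 = 210)
M*(E(-5/3)*(-1)) = 210*((2*(-5/3)*(2 - 5/3))*(-1)) = 210*((2*(-5/3)*(⅓))*(-1)) = 210*(-10/9*(-1)) = 210*(10/9) = 700/3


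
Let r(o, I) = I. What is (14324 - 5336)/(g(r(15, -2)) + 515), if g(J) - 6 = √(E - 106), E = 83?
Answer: 390229/22622 - 749*I*√23/22622 ≈ 17.25 - 0.15879*I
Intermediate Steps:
g(J) = 6 + I*√23 (g(J) = 6 + √(83 - 106) = 6 + √(-23) = 6 + I*√23)
(14324 - 5336)/(g(r(15, -2)) + 515) = (14324 - 5336)/((6 + I*√23) + 515) = 8988/(521 + I*√23)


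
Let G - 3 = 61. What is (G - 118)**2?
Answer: 2916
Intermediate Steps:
G = 64 (G = 3 + 61 = 64)
(G - 118)**2 = (64 - 118)**2 = (-54)**2 = 2916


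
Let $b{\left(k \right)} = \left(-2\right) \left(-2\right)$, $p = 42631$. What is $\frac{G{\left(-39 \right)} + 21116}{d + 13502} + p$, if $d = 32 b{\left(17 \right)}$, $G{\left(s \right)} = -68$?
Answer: $\frac{290540789}{6815} \approx 42633.0$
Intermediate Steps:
$b{\left(k \right)} = 4$
$d = 128$ ($d = 32 \cdot 4 = 128$)
$\frac{G{\left(-39 \right)} + 21116}{d + 13502} + p = \frac{-68 + 21116}{128 + 13502} + 42631 = \frac{21048}{13630} + 42631 = 21048 \cdot \frac{1}{13630} + 42631 = \frac{10524}{6815} + 42631 = \frac{290540789}{6815}$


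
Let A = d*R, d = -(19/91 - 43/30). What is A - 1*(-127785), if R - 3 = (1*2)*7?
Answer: 348909881/2730 ≈ 1.2781e+5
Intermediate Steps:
d = 3343/2730 (d = -(19*(1/91) - 43*1/30) = -(19/91 - 43/30) = -1*(-3343/2730) = 3343/2730 ≈ 1.2245)
R = 17 (R = 3 + (1*2)*7 = 3 + 2*7 = 3 + 14 = 17)
A = 56831/2730 (A = (3343/2730)*17 = 56831/2730 ≈ 20.817)
A - 1*(-127785) = 56831/2730 - 1*(-127785) = 56831/2730 + 127785 = 348909881/2730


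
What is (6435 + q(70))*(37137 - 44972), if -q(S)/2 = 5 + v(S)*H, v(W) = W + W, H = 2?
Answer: -45952275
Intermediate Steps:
v(W) = 2*W
q(S) = -10 - 8*S (q(S) = -2*(5 + (2*S)*2) = -2*(5 + 4*S) = -10 - 8*S)
(6435 + q(70))*(37137 - 44972) = (6435 + (-10 - 8*70))*(37137 - 44972) = (6435 + (-10 - 560))*(-7835) = (6435 - 570)*(-7835) = 5865*(-7835) = -45952275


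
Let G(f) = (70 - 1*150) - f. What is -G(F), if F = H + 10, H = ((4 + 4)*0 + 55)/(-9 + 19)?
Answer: 191/2 ≈ 95.500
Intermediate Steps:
H = 11/2 (H = (8*0 + 55)/10 = (0 + 55)*(⅒) = 55*(⅒) = 11/2 ≈ 5.5000)
F = 31/2 (F = 11/2 + 10 = 31/2 ≈ 15.500)
G(f) = -80 - f (G(f) = (70 - 150) - f = -80 - f)
-G(F) = -(-80 - 1*31/2) = -(-80 - 31/2) = -1*(-191/2) = 191/2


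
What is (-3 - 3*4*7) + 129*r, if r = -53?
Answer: -6924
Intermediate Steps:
(-3 - 3*4*7) + 129*r = (-3 - 3*4*7) + 129*(-53) = (-3 - 12*7) - 6837 = (-3 - 84) - 6837 = -87 - 6837 = -6924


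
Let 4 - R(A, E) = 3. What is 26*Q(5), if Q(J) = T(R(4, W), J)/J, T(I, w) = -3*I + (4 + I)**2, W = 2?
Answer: 572/5 ≈ 114.40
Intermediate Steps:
R(A, E) = 1 (R(A, E) = 4 - 1*3 = 4 - 3 = 1)
T(I, w) = (4 + I)**2 - 3*I
Q(J) = 22/J (Q(J) = ((4 + 1)**2 - 3*1)/J = (5**2 - 3)/J = (25 - 3)/J = 22/J)
26*Q(5) = 26*(22/5) = 572/5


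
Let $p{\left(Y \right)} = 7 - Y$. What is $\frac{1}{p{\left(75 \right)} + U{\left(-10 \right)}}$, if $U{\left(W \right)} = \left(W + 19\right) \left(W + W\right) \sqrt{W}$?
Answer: $\frac{i}{4 \left(- 17 i + 45 \sqrt{10}\right)} \approx -0.00020692 + 0.0017321 i$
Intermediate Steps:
$U{\left(W \right)} = 2 W^{\frac{3}{2}} \left(19 + W\right)$ ($U{\left(W \right)} = \left(19 + W\right) 2 W \sqrt{W} = 2 W \left(19 + W\right) \sqrt{W} = 2 W^{\frac{3}{2}} \left(19 + W\right)$)
$\frac{1}{p{\left(75 \right)} + U{\left(-10 \right)}} = \frac{1}{\left(7 - 75\right) + 2 \left(-10\right)^{\frac{3}{2}} \left(19 - 10\right)} = \frac{1}{\left(7 - 75\right) + 2 \left(- 10 i \sqrt{10}\right) 9} = \frac{1}{-68 - 180 i \sqrt{10}}$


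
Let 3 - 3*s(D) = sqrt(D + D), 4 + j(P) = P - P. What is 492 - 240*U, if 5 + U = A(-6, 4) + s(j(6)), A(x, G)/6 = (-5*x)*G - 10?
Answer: -156948 + 160*I*sqrt(2) ≈ -1.5695e+5 + 226.27*I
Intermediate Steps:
A(x, G) = -60 - 30*G*x (A(x, G) = 6*((-5*x)*G - 10) = 6*(-5*G*x - 10) = 6*(-10 - 5*G*x) = -60 - 30*G*x)
j(P) = -4 (j(P) = -4 + (P - P) = -4 + 0 = -4)
s(D) = 1 - sqrt(2)*sqrt(D)/3 (s(D) = 1 - sqrt(D + D)/3 = 1 - sqrt(2)*sqrt(D)/3)
U = 656 - 2*I*sqrt(2)/3 (U = -5 + ((-60 - 30*4*(-6)) + (1 - sqrt(2)*sqrt(-4)/3)) = -5 + ((-60 + 720) + (1 - sqrt(2)*2*I/3)) = -5 + (660 + (1 - 2*I*sqrt(2)/3)) = -5 + (661 - 2*I*sqrt(2)/3) = 656 - 2*I*sqrt(2)/3 ≈ 656.0 - 0.94281*I)
492 - 240*U = 492 - 240*(656 - 2*I*sqrt(2)/3) = 492 + (-157440 + 160*I*sqrt(2)) = -156948 + 160*I*sqrt(2)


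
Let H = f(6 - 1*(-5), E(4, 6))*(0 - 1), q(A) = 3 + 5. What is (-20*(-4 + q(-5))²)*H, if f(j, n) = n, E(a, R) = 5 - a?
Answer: 320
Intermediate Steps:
q(A) = 8
H = -1 (H = (5 - 1*4)*(0 - 1) = (5 - 4)*(-1) = 1*(-1) = -1)
(-20*(-4 + q(-5))²)*H = -20*(-4 + 8)²*(-1) = -20*4²*(-1) = -20*16*(-1) = -320*(-1) = 320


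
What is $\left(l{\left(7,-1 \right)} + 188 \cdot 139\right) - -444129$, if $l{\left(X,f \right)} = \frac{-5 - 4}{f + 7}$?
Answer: $\frac{940519}{2} \approx 4.7026 \cdot 10^{5}$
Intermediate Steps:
$l{\left(X,f \right)} = - \frac{9}{7 + f}$
$\left(l{\left(7,-1 \right)} + 188 \cdot 139\right) - -444129 = \left(- \frac{9}{7 - 1} + 188 \cdot 139\right) - -444129 = \left(- \frac{9}{6} + 26132\right) + 444129 = \left(\left(-9\right) \frac{1}{6} + 26132\right) + 444129 = \left(- \frac{3}{2} + 26132\right) + 444129 = \frac{52261}{2} + 444129 = \frac{940519}{2}$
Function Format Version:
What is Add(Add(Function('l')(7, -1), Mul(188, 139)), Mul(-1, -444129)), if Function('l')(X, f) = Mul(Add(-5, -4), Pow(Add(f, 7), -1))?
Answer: Rational(940519, 2) ≈ 4.7026e+5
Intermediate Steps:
Function('l')(X, f) = Mul(-9, Pow(Add(7, f), -1))
Add(Add(Function('l')(7, -1), Mul(188, 139)), Mul(-1, -444129)) = Add(Add(Mul(-9, Pow(Add(7, -1), -1)), Mul(188, 139)), Mul(-1, -444129)) = Add(Add(Mul(-9, Pow(6, -1)), 26132), 444129) = Add(Add(Mul(-9, Rational(1, 6)), 26132), 444129) = Add(Add(Rational(-3, 2), 26132), 444129) = Add(Rational(52261, 2), 444129) = Rational(940519, 2)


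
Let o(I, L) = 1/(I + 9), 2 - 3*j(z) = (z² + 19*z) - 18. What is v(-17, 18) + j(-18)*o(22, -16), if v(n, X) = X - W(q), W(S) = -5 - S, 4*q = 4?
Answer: 2270/93 ≈ 24.409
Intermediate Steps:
q = 1 (q = (¼)*4 = 1)
j(z) = 20/3 - 19*z/3 - z²/3 (j(z) = ⅔ - ((z² + 19*z) - 18)/3 = ⅔ - (-18 + z² + 19*z)/3 = ⅔ + (6 - 19*z/3 - z²/3) = 20/3 - 19*z/3 - z²/3)
v(n, X) = 6 + X (v(n, X) = X - (-5 - 1*1) = X - (-5 - 1) = X - 1*(-6) = X + 6 = 6 + X)
o(I, L) = 1/(9 + I)
v(-17, 18) + j(-18)*o(22, -16) = (6 + 18) + (20/3 - 19/3*(-18) - ⅓*(-18)²)/(9 + 22) = 24 + (20/3 + 114 - ⅓*324)/31 = 24 + (20/3 + 114 - 108)*(1/31) = 24 + (38/3)*(1/31) = 24 + 38/93 = 2270/93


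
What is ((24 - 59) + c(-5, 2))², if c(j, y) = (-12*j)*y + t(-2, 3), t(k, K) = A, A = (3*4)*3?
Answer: 14641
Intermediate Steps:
A = 36 (A = 12*3 = 36)
t(k, K) = 36
c(j, y) = 36 - 12*j*y (c(j, y) = (-12*j)*y + 36 = -12*j*y + 36 = 36 - 12*j*y)
((24 - 59) + c(-5, 2))² = ((24 - 59) + (36 - 12*(-5)*2))² = (-35 + (36 + 120))² = (-35 + 156)² = 121² = 14641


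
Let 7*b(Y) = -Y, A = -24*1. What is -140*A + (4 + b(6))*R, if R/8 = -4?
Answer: 22816/7 ≈ 3259.4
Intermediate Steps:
R = -32 (R = 8*(-4) = -32)
A = -24
b(Y) = -Y/7 (b(Y) = (-Y)/7 = -Y/7)
-140*A + (4 + b(6))*R = -140*(-24) + (4 - ⅐*6)*(-32) = 3360 + (4 - 6/7)*(-32) = 3360 + (22/7)*(-32) = 3360 - 704/7 = 22816/7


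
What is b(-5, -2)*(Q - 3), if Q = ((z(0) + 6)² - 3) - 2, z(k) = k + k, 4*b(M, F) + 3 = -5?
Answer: -56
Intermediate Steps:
b(M, F) = -2 (b(M, F) = -¾ + (¼)*(-5) = -¾ - 5/4 = -2)
z(k) = 2*k
Q = 31 (Q = ((2*0 + 6)² - 3) - 2 = ((0 + 6)² - 3) - 2 = (6² - 3) - 2 = (36 - 3) - 2 = 33 - 2 = 31)
b(-5, -2)*(Q - 3) = -2*(31 - 3) = -2*28 = -56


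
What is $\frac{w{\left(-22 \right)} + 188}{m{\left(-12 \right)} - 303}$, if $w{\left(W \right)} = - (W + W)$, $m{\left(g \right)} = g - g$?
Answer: $- \frac{232}{303} \approx -0.76568$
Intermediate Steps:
$m{\left(g \right)} = 0$
$w{\left(W \right)} = - 2 W$
$\frac{w{\left(-22 \right)} + 188}{m{\left(-12 \right)} - 303} = \frac{\left(-2\right) \left(-22\right) + 188}{0 - 303} = \frac{44 + 188}{-303} = 232 \left(- \frac{1}{303}\right) = - \frac{232}{303}$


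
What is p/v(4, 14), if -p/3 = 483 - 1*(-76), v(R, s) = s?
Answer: -1677/14 ≈ -119.79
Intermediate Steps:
p = -1677 (p = -3*(483 - 1*(-76)) = -3*(483 + 76) = -3*559 = -1677)
p/v(4, 14) = -1677/14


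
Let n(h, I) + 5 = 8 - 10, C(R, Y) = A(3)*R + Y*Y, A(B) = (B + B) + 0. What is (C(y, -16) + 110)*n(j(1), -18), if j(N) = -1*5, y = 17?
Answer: -3276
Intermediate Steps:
A(B) = 2*B (A(B) = 2*B + 0 = 2*B)
C(R, Y) = Y² + 6*R (C(R, Y) = (2*3)*R + Y*Y = 6*R + Y² = Y² + 6*R)
j(N) = -5
n(h, I) = -7 (n(h, I) = -5 + (8 - 10) = -5 - 2 = -7)
(C(y, -16) + 110)*n(j(1), -18) = (((-16)² + 6*17) + 110)*(-7) = ((256 + 102) + 110)*(-7) = (358 + 110)*(-7) = 468*(-7) = -3276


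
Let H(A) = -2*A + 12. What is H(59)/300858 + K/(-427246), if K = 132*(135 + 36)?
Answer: -1709063713/32135094267 ≈ -0.053184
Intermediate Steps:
H(A) = 12 - 2*A
K = 22572 (K = 132*171 = 22572)
H(59)/300858 + K/(-427246) = (12 - 2*59)/300858 + 22572/(-427246) = (12 - 118)*(1/300858) + 22572*(-1/427246) = -106*1/300858 - 11286/213623 = -53/150429 - 11286/213623 = -1709063713/32135094267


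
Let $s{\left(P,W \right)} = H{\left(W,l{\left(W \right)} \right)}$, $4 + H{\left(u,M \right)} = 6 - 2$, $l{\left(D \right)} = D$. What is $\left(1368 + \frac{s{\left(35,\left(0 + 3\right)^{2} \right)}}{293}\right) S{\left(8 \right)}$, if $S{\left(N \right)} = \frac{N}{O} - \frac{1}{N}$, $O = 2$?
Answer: $5301$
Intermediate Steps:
$H{\left(u,M \right)} = 0$ ($H{\left(u,M \right)} = -4 + \left(6 - 2\right) = -4 + 4 = 0$)
$S{\left(N \right)} = \frac{N}{2} - \frac{1}{N}$
$s{\left(P,W \right)} = 0$
$\left(1368 + \frac{s{\left(35,\left(0 + 3\right)^{2} \right)}}{293}\right) S{\left(8 \right)} = \left(1368 + \frac{0}{293}\right) \left(\frac{1}{2} \cdot 8 - \frac{1}{8}\right) = \left(1368 + 0 \cdot \frac{1}{293}\right) \left(4 - \frac{1}{8}\right) = \left(1368 + 0\right) \left(4 - \frac{1}{8}\right) = 1368 \cdot \frac{31}{8} = 5301$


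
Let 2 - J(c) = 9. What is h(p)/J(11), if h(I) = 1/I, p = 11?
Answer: -1/77 ≈ -0.012987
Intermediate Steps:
J(c) = -7 (J(c) = 2 - 1*9 = 2 - 9 = -7)
h(p)/J(11) = 1/(-7*11) = -⅐*1/11 = -1/77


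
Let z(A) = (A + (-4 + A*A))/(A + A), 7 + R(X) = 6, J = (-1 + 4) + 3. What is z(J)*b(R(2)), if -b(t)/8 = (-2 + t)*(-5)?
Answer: -380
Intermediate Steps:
J = 6 (J = 3 + 3 = 6)
R(X) = -1 (R(X) = -7 + 6 = -1)
b(t) = -80 + 40*t (b(t) = -8*(-2 + t)*(-5) = -8*(10 - 5*t) = -80 + 40*t)
z(A) = (-4 + A + A²)/(2*A) (z(A) = (A + (-4 + A²))/((2*A)) = (-4 + A + A²)*(1/(2*A)) = (-4 + A + A²)/(2*A))
z(J)*b(R(2)) = ((½)*(-4 + 6*(1 + 6))/6)*(-80 + 40*(-1)) = ((½)*(⅙)*(-4 + 6*7))*(-80 - 40) = ((½)*(⅙)*(-4 + 42))*(-120) = ((½)*(⅙)*38)*(-120) = (19/6)*(-120) = -380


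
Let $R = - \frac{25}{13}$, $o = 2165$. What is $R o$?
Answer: $- \frac{54125}{13} \approx -4163.5$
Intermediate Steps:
$R = - \frac{25}{13}$ ($R = \left(-25\right) \frac{1}{13} = - \frac{25}{13} \approx -1.9231$)
$R o = \left(- \frac{25}{13}\right) 2165 = - \frac{54125}{13}$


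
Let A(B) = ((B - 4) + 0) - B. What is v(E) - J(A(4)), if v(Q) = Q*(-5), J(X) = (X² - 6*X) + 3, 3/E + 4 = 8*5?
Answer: -521/12 ≈ -43.417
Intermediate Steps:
A(B) = -4 (A(B) = ((-4 + B) + 0) - B = (-4 + B) - B = -4)
E = 1/12 (E = 3/(-4 + 8*5) = 3/(-4 + 40) = 3/36 = 3*(1/36) = 1/12 ≈ 0.083333)
J(X) = 3 + X² - 6*X
v(Q) = -5*Q
v(E) - J(A(4)) = -5*1/12 - (3 + (-4)² - 6*(-4)) = -5/12 - (3 + 16 + 24) = -5/12 - 1*43 = -5/12 - 43 = -521/12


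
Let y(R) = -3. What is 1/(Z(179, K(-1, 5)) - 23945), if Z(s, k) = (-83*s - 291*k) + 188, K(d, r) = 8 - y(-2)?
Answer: -1/41815 ≈ -2.3915e-5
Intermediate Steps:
K(d, r) = 11 (K(d, r) = 8 - 1*(-3) = 8 + 3 = 11)
Z(s, k) = 188 - 291*k - 83*s (Z(s, k) = (-291*k - 83*s) + 188 = 188 - 291*k - 83*s)
1/(Z(179, K(-1, 5)) - 23945) = 1/((188 - 291*11 - 83*179) - 23945) = 1/((188 - 3201 - 14857) - 23945) = 1/(-17870 - 23945) = 1/(-41815) = -1/41815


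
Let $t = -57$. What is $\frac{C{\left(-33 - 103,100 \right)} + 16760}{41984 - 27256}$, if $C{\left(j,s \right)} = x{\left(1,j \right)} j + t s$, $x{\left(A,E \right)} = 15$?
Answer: $\frac{2255}{3682} \approx 0.61244$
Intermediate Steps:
$C{\left(j,s \right)} = - 57 s + 15 j$ ($C{\left(j,s \right)} = 15 j - 57 s = - 57 s + 15 j$)
$\frac{C{\left(-33 - 103,100 \right)} + 16760}{41984 - 27256} = \frac{\left(\left(-57\right) 100 + 15 \left(-33 - 103\right)\right) + 16760}{41984 - 27256} = \frac{\left(-5700 + 15 \left(-136\right)\right) + 16760}{14728} = \left(\left(-5700 - 2040\right) + 16760\right) \frac{1}{14728} = \left(-7740 + 16760\right) \frac{1}{14728} = 9020 \cdot \frac{1}{14728} = \frac{2255}{3682}$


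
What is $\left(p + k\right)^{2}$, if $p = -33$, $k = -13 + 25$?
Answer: $441$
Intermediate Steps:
$k = 12$
$\left(p + k\right)^{2} = \left(-33 + 12\right)^{2} = \left(-21\right)^{2} = 441$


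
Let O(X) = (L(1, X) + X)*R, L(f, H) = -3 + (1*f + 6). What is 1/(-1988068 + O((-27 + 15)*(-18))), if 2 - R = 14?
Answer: -1/1990708 ≈ -5.0233e-7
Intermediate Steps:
R = -12 (R = 2 - 1*14 = 2 - 14 = -12)
L(f, H) = 3 + f (L(f, H) = -3 + (f + 6) = -3 + (6 + f) = 3 + f)
O(X) = -48 - 12*X (O(X) = ((3 + 1) + X)*(-12) = (4 + X)*(-12) = -48 - 12*X)
1/(-1988068 + O((-27 + 15)*(-18))) = 1/(-1988068 + (-48 - 12*(-27 + 15)*(-18))) = 1/(-1988068 + (-48 - (-144)*(-18))) = 1/(-1988068 + (-48 - 12*216)) = 1/(-1988068 + (-48 - 2592)) = 1/(-1988068 - 2640) = 1/(-1990708) = -1/1990708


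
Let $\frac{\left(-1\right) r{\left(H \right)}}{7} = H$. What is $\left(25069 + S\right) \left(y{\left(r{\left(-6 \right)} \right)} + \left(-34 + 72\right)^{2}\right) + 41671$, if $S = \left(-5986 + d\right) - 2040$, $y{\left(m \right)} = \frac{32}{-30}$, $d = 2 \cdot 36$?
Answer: $24737475$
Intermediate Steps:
$d = 72$
$r{\left(H \right)} = - 7 H$
$y{\left(m \right)} = - \frac{16}{15}$ ($y{\left(m \right)} = 32 \left(- \frac{1}{30}\right) = - \frac{16}{15}$)
$S = -7954$ ($S = \left(-5986 + 72\right) - 2040 = -5914 - 2040 = -7954$)
$\left(25069 + S\right) \left(y{\left(r{\left(-6 \right)} \right)} + \left(-34 + 72\right)^{2}\right) + 41671 = \left(25069 - 7954\right) \left(- \frac{16}{15} + \left(-34 + 72\right)^{2}\right) + 41671 = 17115 \left(- \frac{16}{15} + 38^{2}\right) + 41671 = 17115 \left(- \frac{16}{15} + 1444\right) + 41671 = 17115 \cdot \frac{21644}{15} + 41671 = 24695804 + 41671 = 24737475$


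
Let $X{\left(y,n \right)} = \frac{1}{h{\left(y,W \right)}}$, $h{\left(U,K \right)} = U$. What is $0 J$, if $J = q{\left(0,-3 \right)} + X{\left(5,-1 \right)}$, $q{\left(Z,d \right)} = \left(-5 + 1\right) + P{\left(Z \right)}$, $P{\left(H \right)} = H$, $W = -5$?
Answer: $0$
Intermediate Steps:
$X{\left(y,n \right)} = \frac{1}{y}$
$q{\left(Z,d \right)} = -4 + Z$ ($q{\left(Z,d \right)} = \left(-5 + 1\right) + Z = -4 + Z$)
$J = - \frac{19}{5}$ ($J = \left(-4 + 0\right) + \frac{1}{5} = -4 + \frac{1}{5} = - \frac{19}{5} \approx -3.8$)
$0 J = 0 \left(- \frac{19}{5}\right) = 0$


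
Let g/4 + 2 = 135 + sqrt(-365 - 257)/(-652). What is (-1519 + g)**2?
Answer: (160881 + I*sqrt(622))**2/26569 ≈ 9.7417e+5 + 302.03*I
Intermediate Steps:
g = 532 - I*sqrt(622)/163 (g = -8 + 4*(135 + sqrt(-365 - 257)/(-652)) = -8 + 4*(135 + sqrt(-622)*(-1/652)) = -8 + 4*(135 + (I*sqrt(622))*(-1/652)) = -8 + 4*(135 - I*sqrt(622)/652) = -8 + (540 - I*sqrt(622)/163) = 532 - I*sqrt(622)/163 ≈ 532.0 - 0.15301*I)
(-1519 + g)**2 = (-1519 + (532 - I*sqrt(622)/163))**2 = (-987 - I*sqrt(622)/163)**2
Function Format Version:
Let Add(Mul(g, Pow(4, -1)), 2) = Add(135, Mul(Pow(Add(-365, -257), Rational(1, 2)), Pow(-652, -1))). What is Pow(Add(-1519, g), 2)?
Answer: Mul(Rational(1, 26569), Pow(Add(160881, Mul(I, Pow(622, Rational(1, 2)))), 2)) ≈ Add(9.7417e+5, Mul(302.03, I))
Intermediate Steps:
g = Add(532, Mul(Rational(-1, 163), I, Pow(622, Rational(1, 2)))) (g = Add(-8, Mul(4, Add(135, Mul(Pow(Add(-365, -257), Rational(1, 2)), Pow(-652, -1))))) = Add(-8, Mul(4, Add(135, Mul(Pow(-622, Rational(1, 2)), Rational(-1, 652))))) = Add(-8, Mul(4, Add(135, Mul(Mul(I, Pow(622, Rational(1, 2))), Rational(-1, 652))))) = Add(-8, Mul(4, Add(135, Mul(Rational(-1, 652), I, Pow(622, Rational(1, 2)))))) = Add(-8, Add(540, Mul(Rational(-1, 163), I, Pow(622, Rational(1, 2))))) = Add(532, Mul(Rational(-1, 163), I, Pow(622, Rational(1, 2)))) ≈ Add(532.00, Mul(-0.15301, I)))
Pow(Add(-1519, g), 2) = Pow(Add(-1519, Add(532, Mul(Rational(-1, 163), I, Pow(622, Rational(1, 2))))), 2) = Pow(Add(-987, Mul(Rational(-1, 163), I, Pow(622, Rational(1, 2)))), 2)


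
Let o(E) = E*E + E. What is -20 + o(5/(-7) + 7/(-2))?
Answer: -1265/196 ≈ -6.4541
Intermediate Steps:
o(E) = E + E² (o(E) = E² + E = E + E²)
-20 + o(5/(-7) + 7/(-2)) = -20 + (5/(-7) + 7/(-2))*(1 + (5/(-7) + 7/(-2))) = -20 + (5*(-⅐) + 7*(-½))*(1 + (5*(-⅐) + 7*(-½))) = -20 + (-5/7 - 7/2)*(1 + (-5/7 - 7/2)) = -20 - 59*(1 - 59/14)/14 = -20 - 59/14*(-45/14) = -20 + 2655/196 = -1265/196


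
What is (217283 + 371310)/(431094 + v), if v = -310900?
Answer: 588593/120194 ≈ 4.8970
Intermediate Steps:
(217283 + 371310)/(431094 + v) = (217283 + 371310)/(431094 - 310900) = 588593/120194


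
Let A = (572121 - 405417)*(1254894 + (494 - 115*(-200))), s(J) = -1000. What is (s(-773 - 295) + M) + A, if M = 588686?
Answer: 213112980838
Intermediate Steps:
A = 213112393152 (A = 166704*(1254894 + (494 + 23000)) = 166704*(1254894 + 23494) = 166704*1278388 = 213112393152)
(s(-773 - 295) + M) + A = (-1000 + 588686) + 213112393152 = 587686 + 213112393152 = 213112980838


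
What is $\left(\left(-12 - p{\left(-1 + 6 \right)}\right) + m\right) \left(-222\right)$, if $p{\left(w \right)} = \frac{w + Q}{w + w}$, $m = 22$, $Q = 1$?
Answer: $- \frac{10434}{5} \approx -2086.8$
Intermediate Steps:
$p{\left(w \right)} = \frac{1 + w}{2 w}$ ($p{\left(w \right)} = \frac{w + 1}{w + w} = \frac{1 + w}{2 w}$)
$\left(\left(-12 - p{\left(-1 + 6 \right)}\right) + m\right) \left(-222\right) = \left(\left(-12 - \frac{1 + \left(-1 + 6\right)}{2 \left(-1 + 6\right)}\right) + 22\right) \left(-222\right) = \left(\left(-12 - \frac{1 + 5}{2 \cdot 5}\right) + 22\right) \left(-222\right) = \left(\left(-12 - \frac{1}{2} \cdot \frac{1}{5} \cdot 6\right) + 22\right) \left(-222\right) = \left(\left(-12 - \frac{3}{5}\right) + 22\right) \left(-222\right) = \left(- \frac{63}{5} + 22\right) \left(-222\right) = \frac{47}{5} \left(-222\right) = - \frac{10434}{5}$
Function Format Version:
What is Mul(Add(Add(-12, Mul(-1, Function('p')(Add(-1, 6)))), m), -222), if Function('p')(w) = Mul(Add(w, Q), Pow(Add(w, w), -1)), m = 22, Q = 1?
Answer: Rational(-10434, 5) ≈ -2086.8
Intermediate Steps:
Function('p')(w) = Mul(Rational(1, 2), Pow(w, -1), Add(1, w)) (Function('p')(w) = Mul(Add(w, 1), Pow(Add(w, w), -1)) = Mul(Add(1, w), Pow(Mul(2, w), -1)) = Mul(Add(1, w), Mul(Rational(1, 2), Pow(w, -1))) = Mul(Rational(1, 2), Pow(w, -1), Add(1, w)))
Mul(Add(Add(-12, Mul(-1, Function('p')(Add(-1, 6)))), m), -222) = Mul(Add(Add(-12, Mul(-1, Mul(Rational(1, 2), Pow(Add(-1, 6), -1), Add(1, Add(-1, 6))))), 22), -222) = Mul(Add(Add(-12, Mul(-1, Mul(Rational(1, 2), Pow(5, -1), Add(1, 5)))), 22), -222) = Mul(Add(Add(-12, Mul(-1, Mul(Rational(1, 2), Rational(1, 5), 6))), 22), -222) = Mul(Add(Add(-12, Mul(-1, Rational(3, 5))), 22), -222) = Mul(Add(Add(-12, Rational(-3, 5)), 22), -222) = Mul(Add(Rational(-63, 5), 22), -222) = Mul(Rational(47, 5), -222) = Rational(-10434, 5)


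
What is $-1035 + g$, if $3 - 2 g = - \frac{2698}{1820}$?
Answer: $- \frac{1879621}{1820} \approx -1032.8$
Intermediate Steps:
$g = \frac{4079}{1820}$ ($g = \frac{3}{2} - \frac{\left(-2698\right) \frac{1}{1820}}{2} = \frac{3}{2} - - \frac{1349}{1820} = \frac{3}{2} + \frac{1349}{1820} = \frac{4079}{1820} \approx 2.2412$)
$-1035 + g = -1035 + \frac{4079}{1820} = - \frac{1879621}{1820}$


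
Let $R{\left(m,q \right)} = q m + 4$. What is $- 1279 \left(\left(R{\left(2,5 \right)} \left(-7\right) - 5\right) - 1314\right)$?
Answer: $1812343$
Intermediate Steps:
$R{\left(m,q \right)} = 4 + m q$ ($R{\left(m,q \right)} = m q + 4 = 4 + m q$)
$- 1279 \left(\left(R{\left(2,5 \right)} \left(-7\right) - 5\right) - 1314\right) = - 1279 \left(\left(\left(4 + 2 \cdot 5\right) \left(-7\right) - 5\right) - 1314\right) = - 1279 \left(\left(\left(4 + 10\right) \left(-7\right) - 5\right) - 1314\right) = - 1279 \left(\left(14 \left(-7\right) - 5\right) - 1314\right) = - 1279 \left(\left(-98 - 5\right) - 1314\right) = - 1279 \left(-103 - 1314\right) = \left(-1279\right) \left(-1417\right) = 1812343$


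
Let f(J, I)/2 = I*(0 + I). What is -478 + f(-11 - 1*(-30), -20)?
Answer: 322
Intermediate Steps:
f(J, I) = 2*I² (f(J, I) = 2*(I*(0 + I)) = 2*(I*I) = 2*I²)
-478 + f(-11 - 1*(-30), -20) = -478 + 2*(-20)² = -478 + 2*400 = -478 + 800 = 322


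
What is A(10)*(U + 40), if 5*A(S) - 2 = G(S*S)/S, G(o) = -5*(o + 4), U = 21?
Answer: -610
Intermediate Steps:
G(o) = -20 - 5*o (G(o) = -5*(4 + o) = -20 - 5*o)
A(S) = ⅖ + (-20 - 5*S²)/(5*S) (A(S) = ⅖ + ((-20 - 5*S*S)/S)/5 = ⅖ + ((-20 - 5*S²)/S)/5 = ⅖ + (-20 - 5*S²)/(5*S))
A(10)*(U + 40) = (⅖ - 1*10 - 4/10)*(21 + 40) = (⅖ - 10 - 4*⅒)*61 = (⅖ - 10 - ⅖)*61 = -10*61 = -610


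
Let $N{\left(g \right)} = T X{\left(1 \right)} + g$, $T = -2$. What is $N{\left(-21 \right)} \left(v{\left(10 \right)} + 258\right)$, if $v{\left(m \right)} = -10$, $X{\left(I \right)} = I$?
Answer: $-5704$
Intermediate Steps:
$N{\left(g \right)} = -2 + g$ ($N{\left(g \right)} = \left(-2\right) 1 + g = -2 + g$)
$N{\left(-21 \right)} \left(v{\left(10 \right)} + 258\right) = \left(-2 - 21\right) \left(-10 + 258\right) = \left(-23\right) 248 = -5704$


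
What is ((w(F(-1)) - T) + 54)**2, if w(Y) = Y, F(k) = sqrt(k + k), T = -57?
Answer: (111 + I*sqrt(2))**2 ≈ 12319.0 + 313.96*I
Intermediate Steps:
F(k) = sqrt(2)*sqrt(k) (F(k) = sqrt(2*k) = sqrt(2)*sqrt(k))
((w(F(-1)) - T) + 54)**2 = ((sqrt(2)*sqrt(-1) - 1*(-57)) + 54)**2 = ((sqrt(2)*I + 57) + 54)**2 = ((I*sqrt(2) + 57) + 54)**2 = ((57 + I*sqrt(2)) + 54)**2 = (111 + I*sqrt(2))**2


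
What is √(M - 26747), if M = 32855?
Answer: 2*√1527 ≈ 78.154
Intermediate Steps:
√(M - 26747) = √(32855 - 26747) = √6108 = 2*√1527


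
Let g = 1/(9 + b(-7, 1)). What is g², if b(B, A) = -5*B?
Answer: 1/1936 ≈ 0.00051653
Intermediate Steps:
g = 1/44 (g = 1/(9 - 5*(-7)) = 1/(9 + 35) = 1/44 ≈ 0.022727)
g² = (1/44)² = 1/1936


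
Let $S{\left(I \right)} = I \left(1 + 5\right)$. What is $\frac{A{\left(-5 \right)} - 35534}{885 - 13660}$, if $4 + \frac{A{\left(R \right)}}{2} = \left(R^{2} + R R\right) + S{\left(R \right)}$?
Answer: $\frac{35502}{12775} \approx 2.779$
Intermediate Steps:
$S{\left(I \right)} = 6 I$ ($S{\left(I \right)} = I 6 = 6 I$)
$A{\left(R \right)} = -8 + 4 R^{2} + 12 R$ ($A{\left(R \right)} = -8 + 2 \left(\left(R^{2} + R R\right) + 6 R\right) = -8 + 2 \left(\left(R^{2} + R^{2}\right) + 6 R\right) = -8 + 2 \left(2 R^{2} + 6 R\right) = -8 + \left(4 R^{2} + 12 R\right) = -8 + 4 R^{2} + 12 R$)
$\frac{A{\left(-5 \right)} - 35534}{885 - 13660} = \frac{\left(-8 + 4 \left(-5\right)^{2} + 12 \left(-5\right)\right) - 35534}{885 - 13660} = \frac{\left(-8 + 4 \cdot 25 - 60\right) - 35534}{-12775} = \left(\left(-8 + 100 - 60\right) - 35534\right) \left(- \frac{1}{12775}\right) = \left(32 - 35534\right) \left(- \frac{1}{12775}\right) = \left(-35502\right) \left(- \frac{1}{12775}\right) = \frac{35502}{12775}$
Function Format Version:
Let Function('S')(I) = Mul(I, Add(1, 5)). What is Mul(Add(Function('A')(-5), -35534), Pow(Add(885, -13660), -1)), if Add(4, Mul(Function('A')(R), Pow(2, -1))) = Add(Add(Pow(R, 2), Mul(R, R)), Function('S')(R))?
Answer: Rational(35502, 12775) ≈ 2.7790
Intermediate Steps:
Function('S')(I) = Mul(6, I) (Function('S')(I) = Mul(I, 6) = Mul(6, I))
Function('A')(R) = Add(-8, Mul(4, Pow(R, 2)), Mul(12, R)) (Function('A')(R) = Add(-8, Mul(2, Add(Add(Pow(R, 2), Mul(R, R)), Mul(6, R)))) = Add(-8, Mul(2, Add(Add(Pow(R, 2), Pow(R, 2)), Mul(6, R)))) = Add(-8, Mul(2, Add(Mul(2, Pow(R, 2)), Mul(6, R)))) = Add(-8, Add(Mul(4, Pow(R, 2)), Mul(12, R))) = Add(-8, Mul(4, Pow(R, 2)), Mul(12, R)))
Mul(Add(Function('A')(-5), -35534), Pow(Add(885, -13660), -1)) = Mul(Add(Add(-8, Mul(4, Pow(-5, 2)), Mul(12, -5)), -35534), Pow(Add(885, -13660), -1)) = Mul(Add(Add(-8, Mul(4, 25), -60), -35534), Pow(-12775, -1)) = Mul(Add(Add(-8, 100, -60), -35534), Rational(-1, 12775)) = Mul(Add(32, -35534), Rational(-1, 12775)) = Mul(-35502, Rational(-1, 12775)) = Rational(35502, 12775)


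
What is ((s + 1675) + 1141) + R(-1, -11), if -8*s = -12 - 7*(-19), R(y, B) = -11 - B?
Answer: 22407/8 ≈ 2800.9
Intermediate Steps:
s = -121/8 (s = -(-12 - 7*(-19))/8 = -(-12 + 133)/8 = -1/8*121 = -121/8 ≈ -15.125)
((s + 1675) + 1141) + R(-1, -11) = ((-121/8 + 1675) + 1141) + (-11 - 1*(-11)) = (13279/8 + 1141) + (-11 + 11) = 22407/8 + 0 = 22407/8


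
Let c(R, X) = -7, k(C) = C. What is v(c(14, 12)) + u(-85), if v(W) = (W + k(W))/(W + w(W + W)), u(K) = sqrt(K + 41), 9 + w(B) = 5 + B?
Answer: 14/25 + 2*I*sqrt(11) ≈ 0.56 + 6.6332*I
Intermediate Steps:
w(B) = -4 + B (w(B) = -9 + (5 + B) = -4 + B)
u(K) = sqrt(41 + K)
v(W) = 2*W/(-4 + 3*W) (v(W) = (W + W)/(W + (-4 + (W + W))) = (2*W)/(W + (-4 + 2*W)) = (2*W)/(-4 + 3*W) = 2*W/(-4 + 3*W))
v(c(14, 12)) + u(-85) = 2*(-7)/(-4 + 3*(-7)) + sqrt(41 - 85) = 2*(-7)/(-4 - 21) + sqrt(-44) = 2*(-7)/(-25) + 2*I*sqrt(11) = 2*(-7)*(-1/25) + 2*I*sqrt(11) = 14/25 + 2*I*sqrt(11)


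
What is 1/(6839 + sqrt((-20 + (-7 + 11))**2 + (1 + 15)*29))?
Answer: 6839/46771201 - 12*sqrt(5)/46771201 ≈ 0.00014565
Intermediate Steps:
1/(6839 + sqrt((-20 + (-7 + 11))**2 + (1 + 15)*29)) = 1/(6839 + sqrt((-20 + 4)**2 + 16*29)) = 1/(6839 + sqrt((-16)**2 + 464)) = 1/(6839 + sqrt(256 + 464)) = 1/(6839 + sqrt(720)) = 1/(6839 + 12*sqrt(5))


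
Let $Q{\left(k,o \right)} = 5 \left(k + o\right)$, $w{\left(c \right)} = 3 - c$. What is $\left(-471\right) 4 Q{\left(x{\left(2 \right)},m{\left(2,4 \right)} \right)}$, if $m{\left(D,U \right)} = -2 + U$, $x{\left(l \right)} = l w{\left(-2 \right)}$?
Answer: $-113040$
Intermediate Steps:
$x{\left(l \right)} = 5 l$ ($x{\left(l \right)} = l \left(3 - -2\right) = l \left(3 + 2\right) = l 5 = 5 l$)
$Q{\left(k,o \right)} = 5 k + 5 o$
$\left(-471\right) 4 Q{\left(x{\left(2 \right)},m{\left(2,4 \right)} \right)} = \left(-471\right) 4 \left(5 \cdot 5 \cdot 2 + 5 \left(-2 + 4\right)\right) = - 1884 \left(5 \cdot 10 + 5 \cdot 2\right) = - 1884 \left(50 + 10\right) = \left(-1884\right) 60 = -113040$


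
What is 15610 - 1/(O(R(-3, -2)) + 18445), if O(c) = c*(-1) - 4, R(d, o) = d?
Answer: 287910839/18444 ≈ 15610.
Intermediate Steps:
O(c) = -4 - c (O(c) = -c - 4 = -4 - c)
15610 - 1/(O(R(-3, -2)) + 18445) = 15610 - 1/((-4 - 1*(-3)) + 18445) = 15610 - 1/((-4 + 3) + 18445) = 15610 - 1/(-1 + 18445) = 15610 - 1/18444 = 287910839/18444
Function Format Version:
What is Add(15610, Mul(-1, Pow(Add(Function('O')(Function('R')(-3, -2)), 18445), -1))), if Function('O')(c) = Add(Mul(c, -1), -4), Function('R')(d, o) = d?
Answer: Rational(287910839, 18444) ≈ 15610.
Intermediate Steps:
Function('O')(c) = Add(-4, Mul(-1, c)) (Function('O')(c) = Add(Mul(-1, c), -4) = Add(-4, Mul(-1, c)))
Add(15610, Mul(-1, Pow(Add(Function('O')(Function('R')(-3, -2)), 18445), -1))) = Add(15610, Mul(-1, Pow(Add(Add(-4, Mul(-1, -3)), 18445), -1))) = Add(15610, Mul(-1, Pow(Add(Add(-4, 3), 18445), -1))) = Add(15610, Mul(-1, Pow(Add(-1, 18445), -1))) = Add(15610, Mul(-1, Pow(18444, -1))) = Add(15610, Mul(-1, Rational(1, 18444))) = Add(15610, Rational(-1, 18444)) = Rational(287910839, 18444)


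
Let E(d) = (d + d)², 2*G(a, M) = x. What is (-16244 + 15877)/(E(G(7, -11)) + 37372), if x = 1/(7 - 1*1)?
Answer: -13212/1345393 ≈ -0.0098202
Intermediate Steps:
x = ⅙ (x = 1/(7 - 1) = 1/6 = ⅙ ≈ 0.16667)
G(a, M) = 1/12 (G(a, M) = (½)*(⅙) = 1/12)
E(d) = 4*d² (E(d) = (2*d)² = 4*d²)
(-16244 + 15877)/(E(G(7, -11)) + 37372) = (-16244 + 15877)/(4*(1/12)² + 37372) = -367/(4*(1/144) + 37372) = -367/(1/36 + 37372) = -367/1345393/36 = -367*36/1345393 = -13212/1345393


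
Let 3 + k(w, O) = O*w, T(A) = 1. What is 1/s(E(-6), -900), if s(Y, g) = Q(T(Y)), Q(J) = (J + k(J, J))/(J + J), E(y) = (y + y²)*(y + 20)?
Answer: -2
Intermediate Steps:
k(w, O) = -3 + O*w
E(y) = (20 + y)*(y + y²) (E(y) = (y + y²)*(20 + y) = (20 + y)*(y + y²))
Q(J) = (-3 + J + J²)/(2*J) (Q(J) = (J + (-3 + J*J))/(J + J) = (J + (-3 + J²))/((2*J)) = (-3 + J + J²)*(1/(2*J)) = (-3 + J + J²)/(2*J))
s(Y, g) = -½ (s(Y, g) = (½)*(-3 + 1 + 1²)/1 = (½)*1*(-3 + 1 + 1) = (½)*1*(-1) = -½)
1/s(E(-6), -900) = 1/(-½) = -2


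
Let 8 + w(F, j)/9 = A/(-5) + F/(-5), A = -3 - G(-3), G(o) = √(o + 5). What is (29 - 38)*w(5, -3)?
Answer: 3402/5 - 81*√2/5 ≈ 657.49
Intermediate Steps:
G(o) = √(5 + o)
A = -3 - √2 (A = -3 - √(5 - 3) = -3 - √2 ≈ -4.4142)
w(F, j) = -333/5 - 9*F/5 + 9*√2/5 (w(F, j) = -72 + 9*((-3 - √2)/(-5) + F/(-5)) = -72 + 9*((-3 - √2)*(-⅕) + F*(-⅕)) = -72 + 9*((⅗ + √2/5) - F/5) = -72 + 9*(⅗ - F/5 + √2/5) = -72 + (27/5 - 9*F/5 + 9*√2/5) = -333/5 - 9*F/5 + 9*√2/5)
(29 - 38)*w(5, -3) = (29 - 38)*(-333/5 - 9/5*5 + 9*√2/5) = -9*(-333/5 - 9 + 9*√2/5) = -9*(-378/5 + 9*√2/5) = 3402/5 - 81*√2/5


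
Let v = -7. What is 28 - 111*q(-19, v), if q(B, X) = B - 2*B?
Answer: -2081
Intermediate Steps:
q(B, X) = -B
28 - 111*q(-19, v) = 28 - (-111)*(-19) = 28 - 111*19 = 28 - 2109 = -2081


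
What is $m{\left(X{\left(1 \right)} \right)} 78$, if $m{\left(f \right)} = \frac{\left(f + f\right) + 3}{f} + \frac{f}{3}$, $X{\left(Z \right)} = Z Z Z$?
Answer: $416$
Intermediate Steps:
$X{\left(Z \right)} = Z^{3}$ ($X{\left(Z \right)} = Z^{2} Z = Z^{3}$)
$m{\left(f \right)} = \frac{f}{3} + \frac{3 + 2 f}{f}$ ($m{\left(f \right)} = \frac{2 f + 3}{f} + f \frac{1}{3} = \frac{3 + 2 f}{f} + \frac{f}{3} = \frac{f}{3} + \frac{3 + 2 f}{f}$)
$m{\left(X{\left(1 \right)} \right)} 78 = \left(2 + \frac{3}{1^{3}} + \frac{1^{3}}{3}\right) 78 = \left(2 + \frac{3}{1} + \frac{1}{3} \cdot 1\right) 78 = \left(2 + 3 \cdot 1 + \frac{1}{3}\right) 78 = \left(2 + 3 + \frac{1}{3}\right) 78 = \frac{16}{3} \cdot 78 = 416$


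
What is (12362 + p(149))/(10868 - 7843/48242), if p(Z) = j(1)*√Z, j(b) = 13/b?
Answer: 596367604/524286213 + 627146*√149/524286213 ≈ 1.1521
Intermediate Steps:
p(Z) = 13*√Z (p(Z) = (13/1)*√Z = (13*1)*√Z = 13*√Z)
(12362 + p(149))/(10868 - 7843/48242) = (12362 + 13*√149)/(10868 - 7843/48242) = (12362 + 13*√149)/(524286213/48242) = (12362 + 13*√149)*(48242/524286213) = 596367604/524286213 + 627146*√149/524286213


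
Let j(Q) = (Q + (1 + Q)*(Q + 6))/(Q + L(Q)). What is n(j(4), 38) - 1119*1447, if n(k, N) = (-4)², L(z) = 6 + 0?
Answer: -1619177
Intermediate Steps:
L(z) = 6
j(Q) = (Q + (1 + Q)*(6 + Q))/(6 + Q) (j(Q) = (Q + (1 + Q)*(Q + 6))/(Q + 6) = (Q + (1 + Q)*(6 + Q))/(6 + Q))
n(k, N) = 16
n(j(4), 38) - 1119*1447 = 16 - 1119*1447 = 16 - 1619193 = -1619177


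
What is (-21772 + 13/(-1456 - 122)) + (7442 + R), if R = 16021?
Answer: 2668385/1578 ≈ 1691.0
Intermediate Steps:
(-21772 + 13/(-1456 - 122)) + (7442 + R) = (-21772 + 13/(-1456 - 122)) + (7442 + 16021) = (-21772 + 13/(-1578)) + 23463 = (-21772 - 1/1578*13) + 23463 = (-21772 - 13/1578) + 23463 = -34356229/1578 + 23463 = 2668385/1578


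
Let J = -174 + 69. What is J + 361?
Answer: 256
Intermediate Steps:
J = -105
J + 361 = -105 + 361 = 256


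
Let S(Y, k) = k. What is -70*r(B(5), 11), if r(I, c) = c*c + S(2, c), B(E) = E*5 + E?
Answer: -9240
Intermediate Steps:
B(E) = 6*E (B(E) = 5*E + E = 6*E)
r(I, c) = c + c² (r(I, c) = c*c + c = c² + c = c + c²)
-70*r(B(5), 11) = -770*(1 + 11) = -770*12 = -70*132 = -9240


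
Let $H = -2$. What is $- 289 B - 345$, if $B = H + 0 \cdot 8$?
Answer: $233$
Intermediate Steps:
$B = -2$ ($B = -2 + 0 \cdot 8 = -2 + 0 = -2$)
$- 289 B - 345 = \left(-289\right) \left(-2\right) - 345 = 578 - 345 = 233$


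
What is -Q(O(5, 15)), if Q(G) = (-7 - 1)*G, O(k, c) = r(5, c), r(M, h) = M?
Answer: 40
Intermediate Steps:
O(k, c) = 5
Q(G) = -8*G
-Q(O(5, 15)) = -(-8)*5 = -1*(-40) = 40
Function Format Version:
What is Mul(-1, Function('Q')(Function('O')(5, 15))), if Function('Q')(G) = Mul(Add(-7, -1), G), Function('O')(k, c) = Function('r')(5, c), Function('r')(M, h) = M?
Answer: 40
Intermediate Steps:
Function('O')(k, c) = 5
Function('Q')(G) = Mul(-8, G)
Mul(-1, Function('Q')(Function('O')(5, 15))) = Mul(-1, Mul(-8, 5)) = Mul(-1, -40) = 40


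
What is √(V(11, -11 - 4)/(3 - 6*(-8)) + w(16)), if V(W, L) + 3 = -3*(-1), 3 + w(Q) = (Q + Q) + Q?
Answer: 3*√5 ≈ 6.7082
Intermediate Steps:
w(Q) = -3 + 3*Q (w(Q) = -3 + ((Q + Q) + Q) = -3 + (2*Q + Q) = -3 + 3*Q)
V(W, L) = 0 (V(W, L) = -3 - 3*(-1) = -3 + 3 = 0)
√(V(11, -11 - 4)/(3 - 6*(-8)) + w(16)) = √(0/(3 - 6*(-8)) + (-3 + 3*16)) = √(0/(3 + 48) + (-3 + 48)) = √(0/51 + 45) = √(0*(1/51) + 45) = √(0 + 45) = √45 = 3*√5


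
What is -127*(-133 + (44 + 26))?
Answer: 8001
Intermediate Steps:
-127*(-133 + (44 + 26)) = -127*(-133 + 70) = -127*(-63) = 8001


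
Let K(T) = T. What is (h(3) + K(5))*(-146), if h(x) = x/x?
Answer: -876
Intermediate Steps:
h(x) = 1
(h(3) + K(5))*(-146) = (1 + 5)*(-146) = 6*(-146) = -876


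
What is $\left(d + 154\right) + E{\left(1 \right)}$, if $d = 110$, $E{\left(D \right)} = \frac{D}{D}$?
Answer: $265$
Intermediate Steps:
$E{\left(D \right)} = 1$
$\left(d + 154\right) + E{\left(1 \right)} = \left(110 + 154\right) + 1 = 264 + 1 = 265$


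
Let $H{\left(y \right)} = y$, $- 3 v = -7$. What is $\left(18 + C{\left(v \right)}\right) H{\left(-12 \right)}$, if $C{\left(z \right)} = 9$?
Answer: $-324$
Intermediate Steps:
$v = \frac{7}{3}$ ($v = \left(- \frac{1}{3}\right) \left(-7\right) = \frac{7}{3} \approx 2.3333$)
$\left(18 + C{\left(v \right)}\right) H{\left(-12 \right)} = \left(18 + 9\right) \left(-12\right) = 27 \left(-12\right) = -324$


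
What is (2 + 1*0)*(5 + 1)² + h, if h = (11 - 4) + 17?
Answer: 96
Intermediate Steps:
h = 24 (h = 7 + 17 = 24)
(2 + 1*0)*(5 + 1)² + h = (2 + 1*0)*(5 + 1)² + 24 = (2 + 0)*6² + 24 = 2*36 + 24 = 72 + 24 = 96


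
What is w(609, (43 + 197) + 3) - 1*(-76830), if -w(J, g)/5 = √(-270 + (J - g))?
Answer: 76830 - 20*√6 ≈ 76781.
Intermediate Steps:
w(J, g) = -5*√(-270 + J - g) (w(J, g) = -5*√(-270 + (J - g)) = -5*√(-270 + J - g))
w(609, (43 + 197) + 3) - 1*(-76830) = -5*√(-270 + 609 - ((43 + 197) + 3)) - 1*(-76830) = -5*√(-270 + 609 - (240 + 3)) + 76830 = -5*√(-270 + 609 - 1*243) + 76830 = -5*√(-270 + 609 - 243) + 76830 = -20*√6 + 76830 = 76830 - 20*√6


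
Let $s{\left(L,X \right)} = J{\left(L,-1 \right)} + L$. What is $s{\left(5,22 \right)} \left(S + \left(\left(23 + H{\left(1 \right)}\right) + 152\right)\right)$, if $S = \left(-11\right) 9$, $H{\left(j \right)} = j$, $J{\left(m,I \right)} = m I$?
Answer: $0$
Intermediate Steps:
$J{\left(m,I \right)} = I m$
$s{\left(L,X \right)} = 0$ ($s{\left(L,X \right)} = - L + L = 0$)
$S = -99$
$s{\left(5,22 \right)} \left(S + \left(\left(23 + H{\left(1 \right)}\right) + 152\right)\right) = 0 \left(-99 + \left(\left(23 + 1\right) + 152\right)\right) = 0 \left(-99 + \left(24 + 152\right)\right) = 0 \left(-99 + 176\right) = 0 \cdot 77 = 0$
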